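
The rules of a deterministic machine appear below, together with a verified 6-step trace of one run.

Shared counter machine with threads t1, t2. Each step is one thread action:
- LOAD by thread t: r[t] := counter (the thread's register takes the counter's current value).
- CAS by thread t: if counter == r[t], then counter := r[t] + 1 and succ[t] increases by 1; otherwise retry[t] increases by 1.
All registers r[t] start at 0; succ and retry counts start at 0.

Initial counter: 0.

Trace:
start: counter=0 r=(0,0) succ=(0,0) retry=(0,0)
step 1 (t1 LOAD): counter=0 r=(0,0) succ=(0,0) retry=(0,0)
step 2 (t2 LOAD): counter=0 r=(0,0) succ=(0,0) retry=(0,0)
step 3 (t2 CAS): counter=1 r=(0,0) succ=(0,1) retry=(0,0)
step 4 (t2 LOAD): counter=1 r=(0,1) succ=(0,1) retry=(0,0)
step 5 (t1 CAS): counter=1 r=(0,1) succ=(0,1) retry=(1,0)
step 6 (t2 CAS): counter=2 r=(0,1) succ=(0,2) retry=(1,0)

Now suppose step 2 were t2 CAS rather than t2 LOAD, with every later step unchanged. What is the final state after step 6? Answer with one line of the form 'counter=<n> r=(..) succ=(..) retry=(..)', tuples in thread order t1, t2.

(re-executing from step 2 with the substitution; state before step 2: counter=0 r=(0,0) succ=(0,0) retry=(0,0))
step 2 (t2 CAS): counter=1 r=(0,0) succ=(0,1) retry=(0,0)
step 3 (t2 CAS): counter=1 r=(0,0) succ=(0,1) retry=(0,1)
step 4 (t2 LOAD): counter=1 r=(0,1) succ=(0,1) retry=(0,1)
step 5 (t1 CAS): counter=1 r=(0,1) succ=(0,1) retry=(1,1)
step 6 (t2 CAS): counter=2 r=(0,1) succ=(0,2) retry=(1,1)

counter=2 r=(0,1) succ=(0,2) retry=(1,1)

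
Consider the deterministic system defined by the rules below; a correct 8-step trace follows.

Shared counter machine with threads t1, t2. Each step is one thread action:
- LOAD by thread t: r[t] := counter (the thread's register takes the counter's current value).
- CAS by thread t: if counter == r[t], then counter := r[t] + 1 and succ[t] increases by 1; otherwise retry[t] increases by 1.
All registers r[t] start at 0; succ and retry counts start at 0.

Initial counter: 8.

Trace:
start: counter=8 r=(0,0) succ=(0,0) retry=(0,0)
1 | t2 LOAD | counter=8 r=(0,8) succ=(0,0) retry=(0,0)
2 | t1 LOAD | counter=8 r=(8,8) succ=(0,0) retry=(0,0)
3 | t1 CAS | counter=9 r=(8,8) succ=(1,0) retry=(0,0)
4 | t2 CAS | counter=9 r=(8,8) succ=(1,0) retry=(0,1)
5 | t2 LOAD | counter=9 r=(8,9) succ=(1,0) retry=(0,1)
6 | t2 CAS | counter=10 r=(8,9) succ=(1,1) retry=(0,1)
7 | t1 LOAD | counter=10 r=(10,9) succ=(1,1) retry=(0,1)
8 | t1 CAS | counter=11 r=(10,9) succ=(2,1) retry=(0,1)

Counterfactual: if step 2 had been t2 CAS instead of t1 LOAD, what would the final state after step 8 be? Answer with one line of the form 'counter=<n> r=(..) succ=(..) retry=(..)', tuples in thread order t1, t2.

counter=11 r=(10,9) succ=(1,2) retry=(1,1)

(re-executing from step 2 with the substitution; state before step 2: counter=8 r=(0,8) succ=(0,0) retry=(0,0))
2 | t2 CAS | counter=9 r=(0,8) succ=(0,1) retry=(0,0)
3 | t1 CAS | counter=9 r=(0,8) succ=(0,1) retry=(1,0)
4 | t2 CAS | counter=9 r=(0,8) succ=(0,1) retry=(1,1)
5 | t2 LOAD | counter=9 r=(0,9) succ=(0,1) retry=(1,1)
6 | t2 CAS | counter=10 r=(0,9) succ=(0,2) retry=(1,1)
7 | t1 LOAD | counter=10 r=(10,9) succ=(0,2) retry=(1,1)
8 | t1 CAS | counter=11 r=(10,9) succ=(1,2) retry=(1,1)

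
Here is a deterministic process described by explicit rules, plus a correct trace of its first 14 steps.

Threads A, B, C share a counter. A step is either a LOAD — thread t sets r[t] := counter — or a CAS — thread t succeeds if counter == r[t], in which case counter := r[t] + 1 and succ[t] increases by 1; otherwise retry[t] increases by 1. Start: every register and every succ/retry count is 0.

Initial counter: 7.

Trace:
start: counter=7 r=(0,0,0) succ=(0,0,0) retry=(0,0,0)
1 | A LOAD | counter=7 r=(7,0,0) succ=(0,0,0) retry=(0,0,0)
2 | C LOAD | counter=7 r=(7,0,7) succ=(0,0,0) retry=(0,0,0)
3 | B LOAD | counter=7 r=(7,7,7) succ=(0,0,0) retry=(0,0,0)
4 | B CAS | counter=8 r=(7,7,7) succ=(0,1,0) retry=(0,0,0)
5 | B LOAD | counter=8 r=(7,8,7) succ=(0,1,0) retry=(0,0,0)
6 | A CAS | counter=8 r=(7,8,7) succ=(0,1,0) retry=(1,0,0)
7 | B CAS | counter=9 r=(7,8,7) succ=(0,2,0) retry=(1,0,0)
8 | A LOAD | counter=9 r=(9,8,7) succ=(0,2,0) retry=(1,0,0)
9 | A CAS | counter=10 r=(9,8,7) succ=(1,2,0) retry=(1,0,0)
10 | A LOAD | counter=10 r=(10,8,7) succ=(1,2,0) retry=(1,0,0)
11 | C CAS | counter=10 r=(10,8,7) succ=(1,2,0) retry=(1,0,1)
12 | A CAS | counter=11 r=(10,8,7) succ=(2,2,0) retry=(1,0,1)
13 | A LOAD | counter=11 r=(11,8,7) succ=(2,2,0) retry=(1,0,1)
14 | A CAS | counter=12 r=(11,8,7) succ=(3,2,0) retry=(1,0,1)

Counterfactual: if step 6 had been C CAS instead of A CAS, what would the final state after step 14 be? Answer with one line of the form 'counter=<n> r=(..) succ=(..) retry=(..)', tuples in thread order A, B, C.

counter=12 r=(11,8,7) succ=(3,2,0) retry=(0,0,2)

(re-executing from step 6 with the substitution; state before step 6: counter=8 r=(7,8,7) succ=(0,1,0) retry=(0,0,0))
6 | C CAS | counter=8 r=(7,8,7) succ=(0,1,0) retry=(0,0,1)
7 | B CAS | counter=9 r=(7,8,7) succ=(0,2,0) retry=(0,0,1)
8 | A LOAD | counter=9 r=(9,8,7) succ=(0,2,0) retry=(0,0,1)
9 | A CAS | counter=10 r=(9,8,7) succ=(1,2,0) retry=(0,0,1)
10 | A LOAD | counter=10 r=(10,8,7) succ=(1,2,0) retry=(0,0,1)
11 | C CAS | counter=10 r=(10,8,7) succ=(1,2,0) retry=(0,0,2)
12 | A CAS | counter=11 r=(10,8,7) succ=(2,2,0) retry=(0,0,2)
13 | A LOAD | counter=11 r=(11,8,7) succ=(2,2,0) retry=(0,0,2)
14 | A CAS | counter=12 r=(11,8,7) succ=(3,2,0) retry=(0,0,2)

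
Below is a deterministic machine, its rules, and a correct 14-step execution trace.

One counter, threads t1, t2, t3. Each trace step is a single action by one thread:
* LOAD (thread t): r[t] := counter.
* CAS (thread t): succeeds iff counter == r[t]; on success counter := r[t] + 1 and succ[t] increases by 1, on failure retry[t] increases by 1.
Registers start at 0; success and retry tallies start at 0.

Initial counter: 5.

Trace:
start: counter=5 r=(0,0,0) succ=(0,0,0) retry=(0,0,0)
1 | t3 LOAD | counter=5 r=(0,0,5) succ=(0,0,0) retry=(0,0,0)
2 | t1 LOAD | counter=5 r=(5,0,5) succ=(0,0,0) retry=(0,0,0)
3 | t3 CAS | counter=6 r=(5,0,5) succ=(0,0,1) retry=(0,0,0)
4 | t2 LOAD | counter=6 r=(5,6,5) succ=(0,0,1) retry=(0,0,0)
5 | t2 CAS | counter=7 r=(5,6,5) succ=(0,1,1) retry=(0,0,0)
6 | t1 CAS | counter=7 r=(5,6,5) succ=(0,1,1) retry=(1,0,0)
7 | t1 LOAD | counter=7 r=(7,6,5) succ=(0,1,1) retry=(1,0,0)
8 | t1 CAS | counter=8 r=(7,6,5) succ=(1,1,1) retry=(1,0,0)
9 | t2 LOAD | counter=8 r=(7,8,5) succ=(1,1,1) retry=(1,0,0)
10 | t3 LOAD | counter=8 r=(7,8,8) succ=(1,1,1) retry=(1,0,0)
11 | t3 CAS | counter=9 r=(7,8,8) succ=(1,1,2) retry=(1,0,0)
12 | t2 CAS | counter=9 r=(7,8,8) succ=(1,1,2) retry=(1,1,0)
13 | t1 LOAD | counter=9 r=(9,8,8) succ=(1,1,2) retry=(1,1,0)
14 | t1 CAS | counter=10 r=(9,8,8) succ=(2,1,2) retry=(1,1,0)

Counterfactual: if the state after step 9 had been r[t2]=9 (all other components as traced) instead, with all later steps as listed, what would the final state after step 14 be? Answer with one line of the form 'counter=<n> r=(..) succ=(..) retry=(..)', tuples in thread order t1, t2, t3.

counter=11 r=(10,9,8) succ=(2,2,2) retry=(1,0,0)

state after step 9 := counter=8 r=(7,9,5) succ=(1,1,1) retry=(1,0,0)
10 | t3 LOAD | counter=8 r=(7,9,8) succ=(1,1,1) retry=(1,0,0)
11 | t3 CAS | counter=9 r=(7,9,8) succ=(1,1,2) retry=(1,0,0)
12 | t2 CAS | counter=10 r=(7,9,8) succ=(1,2,2) retry=(1,0,0)
13 | t1 LOAD | counter=10 r=(10,9,8) succ=(1,2,2) retry=(1,0,0)
14 | t1 CAS | counter=11 r=(10,9,8) succ=(2,2,2) retry=(1,0,0)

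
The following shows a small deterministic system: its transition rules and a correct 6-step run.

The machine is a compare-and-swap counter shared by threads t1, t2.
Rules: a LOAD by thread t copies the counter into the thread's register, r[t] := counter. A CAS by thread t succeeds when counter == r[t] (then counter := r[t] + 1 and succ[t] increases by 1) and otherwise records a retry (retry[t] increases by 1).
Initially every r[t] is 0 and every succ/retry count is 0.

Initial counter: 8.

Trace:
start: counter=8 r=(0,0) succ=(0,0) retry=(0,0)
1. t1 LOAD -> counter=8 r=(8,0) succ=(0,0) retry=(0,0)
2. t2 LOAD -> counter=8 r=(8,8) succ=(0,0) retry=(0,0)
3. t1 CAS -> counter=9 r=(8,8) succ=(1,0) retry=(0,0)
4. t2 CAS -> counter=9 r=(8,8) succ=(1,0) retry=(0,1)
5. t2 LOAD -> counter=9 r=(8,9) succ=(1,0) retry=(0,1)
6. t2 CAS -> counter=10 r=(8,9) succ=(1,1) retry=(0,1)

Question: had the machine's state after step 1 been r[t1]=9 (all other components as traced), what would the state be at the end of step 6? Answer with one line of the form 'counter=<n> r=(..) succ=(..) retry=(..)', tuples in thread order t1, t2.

state after step 1 := counter=8 r=(9,0) succ=(0,0) retry=(0,0)
2. t2 LOAD -> counter=8 r=(9,8) succ=(0,0) retry=(0,0)
3. t1 CAS -> counter=8 r=(9,8) succ=(0,0) retry=(1,0)
4. t2 CAS -> counter=9 r=(9,8) succ=(0,1) retry=(1,0)
5. t2 LOAD -> counter=9 r=(9,9) succ=(0,1) retry=(1,0)
6. t2 CAS -> counter=10 r=(9,9) succ=(0,2) retry=(1,0)

counter=10 r=(9,9) succ=(0,2) retry=(1,0)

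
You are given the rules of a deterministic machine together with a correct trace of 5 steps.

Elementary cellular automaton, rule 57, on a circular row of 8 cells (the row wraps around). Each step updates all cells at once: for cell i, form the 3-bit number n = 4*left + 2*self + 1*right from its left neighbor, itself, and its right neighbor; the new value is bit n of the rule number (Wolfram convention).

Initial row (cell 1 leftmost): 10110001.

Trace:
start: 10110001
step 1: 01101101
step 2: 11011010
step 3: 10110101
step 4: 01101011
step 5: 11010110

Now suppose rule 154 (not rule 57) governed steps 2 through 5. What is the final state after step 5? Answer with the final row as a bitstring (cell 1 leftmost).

(re-executing steps 2..5 under rule 154; state before step 2: 01101101)
step 2: 01001000
step 3: 10110100
step 4: 00100011
step 5: 11010110

11010110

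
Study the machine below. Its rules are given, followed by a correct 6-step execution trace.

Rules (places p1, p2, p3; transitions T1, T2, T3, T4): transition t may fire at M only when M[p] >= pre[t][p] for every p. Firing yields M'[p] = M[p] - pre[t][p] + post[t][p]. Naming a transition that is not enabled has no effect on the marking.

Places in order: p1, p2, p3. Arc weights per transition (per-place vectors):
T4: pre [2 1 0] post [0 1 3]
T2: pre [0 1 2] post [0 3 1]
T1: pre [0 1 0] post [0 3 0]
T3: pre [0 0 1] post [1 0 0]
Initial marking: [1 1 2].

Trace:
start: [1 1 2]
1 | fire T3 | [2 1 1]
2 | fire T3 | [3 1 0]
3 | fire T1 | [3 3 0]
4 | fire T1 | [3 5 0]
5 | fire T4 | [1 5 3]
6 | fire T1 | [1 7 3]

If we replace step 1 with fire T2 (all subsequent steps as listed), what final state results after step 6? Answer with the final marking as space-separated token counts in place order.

0 9 3

(re-executing from step 1 with the substitution; state before step 1: [1 1 2])
1 | fire T2 | [1 3 1]
2 | fire T3 | [2 3 0]
3 | fire T1 | [2 5 0]
4 | fire T1 | [2 7 0]
5 | fire T4 | [0 7 3]
6 | fire T1 | [0 9 3]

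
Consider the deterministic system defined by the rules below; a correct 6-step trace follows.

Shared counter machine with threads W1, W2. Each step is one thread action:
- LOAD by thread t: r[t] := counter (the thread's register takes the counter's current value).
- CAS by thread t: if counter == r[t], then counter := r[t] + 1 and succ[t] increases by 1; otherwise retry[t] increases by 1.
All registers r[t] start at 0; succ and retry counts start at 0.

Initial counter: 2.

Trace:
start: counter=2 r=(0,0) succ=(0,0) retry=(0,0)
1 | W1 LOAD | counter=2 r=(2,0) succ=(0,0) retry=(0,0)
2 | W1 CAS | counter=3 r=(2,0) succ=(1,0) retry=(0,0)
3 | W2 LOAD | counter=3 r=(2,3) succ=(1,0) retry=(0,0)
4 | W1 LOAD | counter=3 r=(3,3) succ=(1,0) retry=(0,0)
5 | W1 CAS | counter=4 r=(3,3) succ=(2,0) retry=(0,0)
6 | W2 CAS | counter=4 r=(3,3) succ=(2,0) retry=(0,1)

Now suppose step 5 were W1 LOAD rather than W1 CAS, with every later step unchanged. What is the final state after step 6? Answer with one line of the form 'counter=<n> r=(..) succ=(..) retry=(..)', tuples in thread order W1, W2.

(re-executing from step 5 with the substitution; state before step 5: counter=3 r=(3,3) succ=(1,0) retry=(0,0))
5 | W1 LOAD | counter=3 r=(3,3) succ=(1,0) retry=(0,0)
6 | W2 CAS | counter=4 r=(3,3) succ=(1,1) retry=(0,0)

counter=4 r=(3,3) succ=(1,1) retry=(0,0)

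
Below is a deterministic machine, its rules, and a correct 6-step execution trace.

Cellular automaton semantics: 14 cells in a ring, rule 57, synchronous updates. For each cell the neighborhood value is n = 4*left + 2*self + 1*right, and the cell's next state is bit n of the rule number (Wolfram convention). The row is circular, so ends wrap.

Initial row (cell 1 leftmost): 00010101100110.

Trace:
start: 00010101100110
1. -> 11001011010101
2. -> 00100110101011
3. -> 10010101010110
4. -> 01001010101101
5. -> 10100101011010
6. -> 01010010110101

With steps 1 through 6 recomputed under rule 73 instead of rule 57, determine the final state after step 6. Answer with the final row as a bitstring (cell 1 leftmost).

(re-executing steps 1..6 under rule 73; state before step 1: 00010101100110)
1. -> 11000001100110
2. -> 11011101100110
3. -> 11010101100110
4. -> 11000001100110
5. -> 11011101100110
6. -> 11010101100110

11010101100110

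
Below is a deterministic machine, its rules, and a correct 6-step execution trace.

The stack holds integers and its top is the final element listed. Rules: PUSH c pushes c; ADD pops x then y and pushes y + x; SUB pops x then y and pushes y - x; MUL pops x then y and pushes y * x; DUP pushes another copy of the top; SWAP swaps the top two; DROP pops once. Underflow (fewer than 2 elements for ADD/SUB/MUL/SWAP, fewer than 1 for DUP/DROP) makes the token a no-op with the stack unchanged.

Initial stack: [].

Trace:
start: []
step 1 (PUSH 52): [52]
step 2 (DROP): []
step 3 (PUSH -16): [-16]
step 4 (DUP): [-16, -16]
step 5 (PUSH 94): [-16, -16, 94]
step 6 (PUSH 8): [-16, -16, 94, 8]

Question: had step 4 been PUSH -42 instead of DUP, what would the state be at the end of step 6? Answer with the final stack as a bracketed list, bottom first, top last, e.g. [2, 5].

[-16, -42, 94, 8]

(re-executing from step 4 with the substitution; state before step 4: [-16])
step 4 (PUSH -42): [-16, -42]
step 5 (PUSH 94): [-16, -42, 94]
step 6 (PUSH 8): [-16, -42, 94, 8]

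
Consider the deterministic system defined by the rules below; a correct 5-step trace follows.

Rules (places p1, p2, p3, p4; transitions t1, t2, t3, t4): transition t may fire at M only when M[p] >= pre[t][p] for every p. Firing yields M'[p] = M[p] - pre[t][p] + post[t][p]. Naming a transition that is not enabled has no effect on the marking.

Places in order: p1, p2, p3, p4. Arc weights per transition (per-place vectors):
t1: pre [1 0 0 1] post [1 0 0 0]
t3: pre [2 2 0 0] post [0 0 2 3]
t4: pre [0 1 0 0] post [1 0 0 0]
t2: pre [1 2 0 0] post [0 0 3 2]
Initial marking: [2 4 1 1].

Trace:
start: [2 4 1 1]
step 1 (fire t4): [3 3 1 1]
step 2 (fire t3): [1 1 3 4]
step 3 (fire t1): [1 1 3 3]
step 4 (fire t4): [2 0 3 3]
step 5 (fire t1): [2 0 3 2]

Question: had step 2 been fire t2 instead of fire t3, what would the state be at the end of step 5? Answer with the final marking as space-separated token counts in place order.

(re-executing from step 2 with the substitution; state before step 2: [3 3 1 1])
step 2 (fire t2): [2 1 4 3]
step 3 (fire t1): [2 1 4 2]
step 4 (fire t4): [3 0 4 2]
step 5 (fire t1): [3 0 4 1]

3 0 4 1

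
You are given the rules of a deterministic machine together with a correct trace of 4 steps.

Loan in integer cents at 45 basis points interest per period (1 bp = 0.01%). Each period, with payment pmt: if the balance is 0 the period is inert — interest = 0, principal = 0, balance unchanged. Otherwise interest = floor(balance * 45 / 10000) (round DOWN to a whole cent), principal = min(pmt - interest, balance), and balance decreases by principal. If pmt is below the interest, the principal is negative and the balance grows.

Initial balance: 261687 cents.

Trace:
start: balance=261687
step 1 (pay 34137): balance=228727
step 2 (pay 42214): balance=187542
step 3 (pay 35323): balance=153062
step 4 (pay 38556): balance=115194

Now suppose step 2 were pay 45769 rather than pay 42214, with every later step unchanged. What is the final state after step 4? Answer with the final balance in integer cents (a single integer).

(re-executing from step 2 with the substitution; state before step 2: balance=228727)
step 2 (pay 45769): balance=183987
step 3 (pay 35323): balance=149491
step 4 (pay 38556): balance=111607

111607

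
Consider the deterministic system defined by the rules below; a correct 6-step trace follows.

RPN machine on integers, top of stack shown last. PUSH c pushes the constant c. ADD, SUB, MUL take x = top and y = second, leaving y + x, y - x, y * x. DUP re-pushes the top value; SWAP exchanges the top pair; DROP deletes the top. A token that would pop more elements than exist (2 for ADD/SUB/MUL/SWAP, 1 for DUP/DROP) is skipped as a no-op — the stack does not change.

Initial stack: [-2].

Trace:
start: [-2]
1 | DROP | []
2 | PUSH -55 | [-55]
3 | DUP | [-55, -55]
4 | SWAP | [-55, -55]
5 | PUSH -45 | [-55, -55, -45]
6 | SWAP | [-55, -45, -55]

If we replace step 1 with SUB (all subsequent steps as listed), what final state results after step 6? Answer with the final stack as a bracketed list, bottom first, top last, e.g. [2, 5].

(re-executing from step 1 with the substitution; state before step 1: [-2])
1 | SUB | [-2]
2 | PUSH -55 | [-2, -55]
3 | DUP | [-2, -55, -55]
4 | SWAP | [-2, -55, -55]
5 | PUSH -45 | [-2, -55, -55, -45]
6 | SWAP | [-2, -55, -45, -55]

[-2, -55, -45, -55]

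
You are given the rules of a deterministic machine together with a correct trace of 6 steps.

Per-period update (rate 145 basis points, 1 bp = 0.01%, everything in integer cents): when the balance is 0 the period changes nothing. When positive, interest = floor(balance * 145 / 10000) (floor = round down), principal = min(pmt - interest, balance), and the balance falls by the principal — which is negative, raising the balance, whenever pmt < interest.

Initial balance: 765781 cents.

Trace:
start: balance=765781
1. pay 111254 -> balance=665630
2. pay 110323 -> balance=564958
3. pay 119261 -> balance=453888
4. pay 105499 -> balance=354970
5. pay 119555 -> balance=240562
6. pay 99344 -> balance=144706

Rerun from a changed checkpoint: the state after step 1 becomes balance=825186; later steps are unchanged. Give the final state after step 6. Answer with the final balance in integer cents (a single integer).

316170

state after step 1 := balance=825186
2. pay 110323 -> balance=726828
3. pay 119261 -> balance=618106
4. pay 105499 -> balance=521569
5. pay 119555 -> balance=409576
6. pay 99344 -> balance=316170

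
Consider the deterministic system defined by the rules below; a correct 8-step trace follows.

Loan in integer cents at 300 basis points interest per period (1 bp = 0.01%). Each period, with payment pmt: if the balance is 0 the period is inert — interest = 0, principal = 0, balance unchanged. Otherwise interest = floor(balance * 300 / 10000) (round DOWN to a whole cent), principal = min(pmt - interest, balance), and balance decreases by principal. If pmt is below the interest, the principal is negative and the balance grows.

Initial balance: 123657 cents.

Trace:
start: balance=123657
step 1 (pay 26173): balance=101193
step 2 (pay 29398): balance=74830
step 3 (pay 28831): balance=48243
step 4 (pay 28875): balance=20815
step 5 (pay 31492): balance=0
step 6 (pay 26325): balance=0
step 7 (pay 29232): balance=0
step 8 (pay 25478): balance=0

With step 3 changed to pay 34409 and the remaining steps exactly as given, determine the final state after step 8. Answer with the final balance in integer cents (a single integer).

(re-executing from step 3 with the substitution; state before step 3: balance=74830)
step 3 (pay 34409): balance=42665
step 4 (pay 28875): balance=15069
step 5 (pay 31492): balance=0
step 6 (pay 26325): balance=0
step 7 (pay 29232): balance=0
step 8 (pay 25478): balance=0

0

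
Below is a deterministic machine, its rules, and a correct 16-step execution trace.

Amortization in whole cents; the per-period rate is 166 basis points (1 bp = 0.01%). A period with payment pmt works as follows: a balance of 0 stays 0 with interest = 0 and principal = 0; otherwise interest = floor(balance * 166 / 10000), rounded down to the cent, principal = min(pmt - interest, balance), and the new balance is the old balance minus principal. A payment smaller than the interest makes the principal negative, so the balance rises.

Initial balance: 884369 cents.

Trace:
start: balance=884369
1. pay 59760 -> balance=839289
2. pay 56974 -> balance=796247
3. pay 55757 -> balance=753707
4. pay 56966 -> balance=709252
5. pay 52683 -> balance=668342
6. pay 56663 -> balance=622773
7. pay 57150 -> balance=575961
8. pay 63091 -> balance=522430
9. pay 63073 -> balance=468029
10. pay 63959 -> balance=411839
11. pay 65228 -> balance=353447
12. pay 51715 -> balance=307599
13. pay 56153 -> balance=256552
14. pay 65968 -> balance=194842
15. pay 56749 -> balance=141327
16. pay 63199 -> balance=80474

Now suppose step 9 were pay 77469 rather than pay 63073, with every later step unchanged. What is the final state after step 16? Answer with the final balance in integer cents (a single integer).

(re-executing from step 9 with the substitution; state before step 9: balance=522430)
9. pay 77469 -> balance=453633
10. pay 63959 -> balance=397204
11. pay 65228 -> balance=338569
12. pay 51715 -> balance=292474
13. pay 56153 -> balance=241176
14. pay 65968 -> balance=179211
15. pay 56749 -> balance=125436
16. pay 63199 -> balance=64319

64319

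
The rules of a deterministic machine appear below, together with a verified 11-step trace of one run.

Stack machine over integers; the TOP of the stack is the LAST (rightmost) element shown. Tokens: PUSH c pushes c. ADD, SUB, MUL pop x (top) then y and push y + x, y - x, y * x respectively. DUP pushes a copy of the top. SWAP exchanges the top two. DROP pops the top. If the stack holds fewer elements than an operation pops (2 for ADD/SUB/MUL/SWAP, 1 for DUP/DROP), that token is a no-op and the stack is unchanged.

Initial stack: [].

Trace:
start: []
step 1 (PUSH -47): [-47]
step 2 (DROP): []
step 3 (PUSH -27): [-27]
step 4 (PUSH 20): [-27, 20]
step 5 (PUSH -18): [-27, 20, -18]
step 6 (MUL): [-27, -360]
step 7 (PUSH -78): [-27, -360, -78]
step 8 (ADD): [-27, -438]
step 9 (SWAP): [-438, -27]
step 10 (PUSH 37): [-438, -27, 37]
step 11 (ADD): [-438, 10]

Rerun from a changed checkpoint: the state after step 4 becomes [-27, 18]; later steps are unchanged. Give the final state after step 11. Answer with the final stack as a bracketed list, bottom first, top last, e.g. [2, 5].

state after step 4 := [-27, 18]
step 5 (PUSH -18): [-27, 18, -18]
step 6 (MUL): [-27, -324]
step 7 (PUSH -78): [-27, -324, -78]
step 8 (ADD): [-27, -402]
step 9 (SWAP): [-402, -27]
step 10 (PUSH 37): [-402, -27, 37]
step 11 (ADD): [-402, 10]

[-402, 10]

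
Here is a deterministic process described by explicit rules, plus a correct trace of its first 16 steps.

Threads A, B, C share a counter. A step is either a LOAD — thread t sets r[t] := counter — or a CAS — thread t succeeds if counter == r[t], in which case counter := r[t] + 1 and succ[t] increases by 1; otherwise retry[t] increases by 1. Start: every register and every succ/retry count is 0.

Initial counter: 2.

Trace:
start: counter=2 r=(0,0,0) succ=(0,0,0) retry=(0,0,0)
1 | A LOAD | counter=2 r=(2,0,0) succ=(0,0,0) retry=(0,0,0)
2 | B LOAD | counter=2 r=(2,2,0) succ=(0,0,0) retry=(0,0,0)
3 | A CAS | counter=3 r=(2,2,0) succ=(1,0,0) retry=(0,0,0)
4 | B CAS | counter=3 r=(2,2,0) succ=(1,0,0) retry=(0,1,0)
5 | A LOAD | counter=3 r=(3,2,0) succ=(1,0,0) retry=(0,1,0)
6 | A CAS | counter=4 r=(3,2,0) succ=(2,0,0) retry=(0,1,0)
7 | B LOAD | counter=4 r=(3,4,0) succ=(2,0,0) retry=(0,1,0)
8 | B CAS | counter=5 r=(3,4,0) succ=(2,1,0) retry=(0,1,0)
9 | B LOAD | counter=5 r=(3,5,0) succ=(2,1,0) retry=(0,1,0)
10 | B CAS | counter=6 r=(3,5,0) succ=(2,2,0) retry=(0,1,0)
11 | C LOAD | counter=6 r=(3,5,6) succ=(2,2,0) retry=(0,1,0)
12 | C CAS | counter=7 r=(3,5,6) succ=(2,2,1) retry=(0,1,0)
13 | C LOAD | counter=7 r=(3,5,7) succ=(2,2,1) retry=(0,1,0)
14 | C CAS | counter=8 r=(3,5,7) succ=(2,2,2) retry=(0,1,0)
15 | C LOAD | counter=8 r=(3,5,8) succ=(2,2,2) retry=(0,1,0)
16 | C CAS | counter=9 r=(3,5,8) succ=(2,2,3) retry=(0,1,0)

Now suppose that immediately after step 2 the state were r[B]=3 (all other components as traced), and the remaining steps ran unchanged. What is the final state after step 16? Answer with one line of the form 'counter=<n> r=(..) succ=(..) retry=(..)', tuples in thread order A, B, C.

state after step 2 := counter=2 r=(2,3,0) succ=(0,0,0) retry=(0,0,0)
3 | A CAS | counter=3 r=(2,3,0) succ=(1,0,0) retry=(0,0,0)
4 | B CAS | counter=4 r=(2,3,0) succ=(1,1,0) retry=(0,0,0)
5 | A LOAD | counter=4 r=(4,3,0) succ=(1,1,0) retry=(0,0,0)
6 | A CAS | counter=5 r=(4,3,0) succ=(2,1,0) retry=(0,0,0)
7 | B LOAD | counter=5 r=(4,5,0) succ=(2,1,0) retry=(0,0,0)
8 | B CAS | counter=6 r=(4,5,0) succ=(2,2,0) retry=(0,0,0)
9 | B LOAD | counter=6 r=(4,6,0) succ=(2,2,0) retry=(0,0,0)
10 | B CAS | counter=7 r=(4,6,0) succ=(2,3,0) retry=(0,0,0)
11 | C LOAD | counter=7 r=(4,6,7) succ=(2,3,0) retry=(0,0,0)
12 | C CAS | counter=8 r=(4,6,7) succ=(2,3,1) retry=(0,0,0)
13 | C LOAD | counter=8 r=(4,6,8) succ=(2,3,1) retry=(0,0,0)
14 | C CAS | counter=9 r=(4,6,8) succ=(2,3,2) retry=(0,0,0)
15 | C LOAD | counter=9 r=(4,6,9) succ=(2,3,2) retry=(0,0,0)
16 | C CAS | counter=10 r=(4,6,9) succ=(2,3,3) retry=(0,0,0)

counter=10 r=(4,6,9) succ=(2,3,3) retry=(0,0,0)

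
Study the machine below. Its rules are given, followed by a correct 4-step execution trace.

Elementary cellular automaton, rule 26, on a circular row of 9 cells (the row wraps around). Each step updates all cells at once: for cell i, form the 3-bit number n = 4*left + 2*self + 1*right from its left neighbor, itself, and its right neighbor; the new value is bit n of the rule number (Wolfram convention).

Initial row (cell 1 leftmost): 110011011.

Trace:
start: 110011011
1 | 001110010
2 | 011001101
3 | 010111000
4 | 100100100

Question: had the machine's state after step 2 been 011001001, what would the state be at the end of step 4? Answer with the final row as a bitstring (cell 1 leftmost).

state after step 2 := 011001001
3 | 010110110
4 | 100100101

100100101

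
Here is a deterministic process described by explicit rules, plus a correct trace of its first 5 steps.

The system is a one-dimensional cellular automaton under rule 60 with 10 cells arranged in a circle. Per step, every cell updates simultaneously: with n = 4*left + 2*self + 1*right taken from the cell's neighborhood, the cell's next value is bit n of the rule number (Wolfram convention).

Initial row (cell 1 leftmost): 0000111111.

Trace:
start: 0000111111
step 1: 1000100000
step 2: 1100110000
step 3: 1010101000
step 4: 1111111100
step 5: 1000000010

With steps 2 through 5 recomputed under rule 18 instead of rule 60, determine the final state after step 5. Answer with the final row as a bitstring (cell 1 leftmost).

1000101010

(re-executing steps 2..5 under rule 18; state before step 2: 1000100000)
step 2: 0101010001
step 3: 0000001010
step 4: 0000010001
step 5: 1000101010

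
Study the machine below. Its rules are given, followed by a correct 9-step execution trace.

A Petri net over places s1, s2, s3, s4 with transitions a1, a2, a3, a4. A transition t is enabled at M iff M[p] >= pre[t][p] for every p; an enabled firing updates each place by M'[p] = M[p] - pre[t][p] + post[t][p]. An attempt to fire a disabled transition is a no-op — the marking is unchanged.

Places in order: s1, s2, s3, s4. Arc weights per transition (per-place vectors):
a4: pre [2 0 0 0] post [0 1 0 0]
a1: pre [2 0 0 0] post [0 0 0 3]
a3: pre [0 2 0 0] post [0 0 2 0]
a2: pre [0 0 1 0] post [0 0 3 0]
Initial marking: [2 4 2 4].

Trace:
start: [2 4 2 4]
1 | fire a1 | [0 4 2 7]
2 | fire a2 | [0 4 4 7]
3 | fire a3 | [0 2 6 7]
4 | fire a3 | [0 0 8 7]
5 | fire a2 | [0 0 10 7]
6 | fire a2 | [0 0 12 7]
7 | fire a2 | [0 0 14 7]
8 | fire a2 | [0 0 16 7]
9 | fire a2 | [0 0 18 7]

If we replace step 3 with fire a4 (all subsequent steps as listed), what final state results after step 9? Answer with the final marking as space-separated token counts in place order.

(re-executing from step 3 with the substitution; state before step 3: [0 4 4 7])
3 | fire a4 | [0 4 4 7]
4 | fire a3 | [0 2 6 7]
5 | fire a2 | [0 2 8 7]
6 | fire a2 | [0 2 10 7]
7 | fire a2 | [0 2 12 7]
8 | fire a2 | [0 2 14 7]
9 | fire a2 | [0 2 16 7]

0 2 16 7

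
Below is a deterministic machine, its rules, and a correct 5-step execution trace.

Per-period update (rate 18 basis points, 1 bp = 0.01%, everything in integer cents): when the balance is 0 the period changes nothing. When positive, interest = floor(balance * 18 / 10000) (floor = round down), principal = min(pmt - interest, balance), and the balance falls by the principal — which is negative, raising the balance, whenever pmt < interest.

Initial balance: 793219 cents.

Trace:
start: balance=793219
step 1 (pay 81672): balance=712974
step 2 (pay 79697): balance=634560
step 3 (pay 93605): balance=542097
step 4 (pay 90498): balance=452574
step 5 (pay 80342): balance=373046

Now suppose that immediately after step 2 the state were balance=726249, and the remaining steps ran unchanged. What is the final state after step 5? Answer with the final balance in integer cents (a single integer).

465232

state after step 2 := balance=726249
step 3 (pay 93605): balance=633951
step 4 (pay 90498): balance=544594
step 5 (pay 80342): balance=465232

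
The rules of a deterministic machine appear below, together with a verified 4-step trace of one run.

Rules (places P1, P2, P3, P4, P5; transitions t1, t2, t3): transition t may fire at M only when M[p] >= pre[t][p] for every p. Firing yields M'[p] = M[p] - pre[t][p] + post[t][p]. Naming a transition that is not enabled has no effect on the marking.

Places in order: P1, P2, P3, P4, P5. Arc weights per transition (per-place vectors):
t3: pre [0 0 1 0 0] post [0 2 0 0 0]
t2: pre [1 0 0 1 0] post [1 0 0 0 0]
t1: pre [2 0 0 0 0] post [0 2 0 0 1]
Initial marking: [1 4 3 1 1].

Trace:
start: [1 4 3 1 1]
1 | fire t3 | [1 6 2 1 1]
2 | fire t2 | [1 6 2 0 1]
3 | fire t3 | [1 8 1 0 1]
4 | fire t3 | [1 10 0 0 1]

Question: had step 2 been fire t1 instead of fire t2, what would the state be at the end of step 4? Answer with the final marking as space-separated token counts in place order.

(re-executing from step 2 with the substitution; state before step 2: [1 6 2 1 1])
2 | fire t1 | [1 6 2 1 1]
3 | fire t3 | [1 8 1 1 1]
4 | fire t3 | [1 10 0 1 1]

1 10 0 1 1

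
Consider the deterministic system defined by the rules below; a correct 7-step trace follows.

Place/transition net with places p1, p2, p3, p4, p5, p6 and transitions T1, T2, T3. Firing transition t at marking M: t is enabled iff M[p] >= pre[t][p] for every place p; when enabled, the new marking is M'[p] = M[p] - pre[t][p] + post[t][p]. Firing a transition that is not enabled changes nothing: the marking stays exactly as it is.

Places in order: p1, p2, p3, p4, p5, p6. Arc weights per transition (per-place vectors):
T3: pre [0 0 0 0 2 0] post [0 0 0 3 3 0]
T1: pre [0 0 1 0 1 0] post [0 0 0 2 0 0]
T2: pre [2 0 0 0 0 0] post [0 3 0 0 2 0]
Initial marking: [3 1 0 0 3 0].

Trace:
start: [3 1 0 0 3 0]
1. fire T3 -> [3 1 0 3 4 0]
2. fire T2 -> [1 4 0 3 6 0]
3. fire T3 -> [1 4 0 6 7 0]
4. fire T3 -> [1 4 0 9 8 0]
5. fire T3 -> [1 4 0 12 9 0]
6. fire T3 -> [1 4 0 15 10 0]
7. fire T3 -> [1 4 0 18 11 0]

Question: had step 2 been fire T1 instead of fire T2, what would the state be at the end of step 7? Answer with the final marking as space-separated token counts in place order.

(re-executing from step 2 with the substitution; state before step 2: [3 1 0 3 4 0])
2. fire T1 -> [3 1 0 3 4 0]
3. fire T3 -> [3 1 0 6 5 0]
4. fire T3 -> [3 1 0 9 6 0]
5. fire T3 -> [3 1 0 12 7 0]
6. fire T3 -> [3 1 0 15 8 0]
7. fire T3 -> [3 1 0 18 9 0]

3 1 0 18 9 0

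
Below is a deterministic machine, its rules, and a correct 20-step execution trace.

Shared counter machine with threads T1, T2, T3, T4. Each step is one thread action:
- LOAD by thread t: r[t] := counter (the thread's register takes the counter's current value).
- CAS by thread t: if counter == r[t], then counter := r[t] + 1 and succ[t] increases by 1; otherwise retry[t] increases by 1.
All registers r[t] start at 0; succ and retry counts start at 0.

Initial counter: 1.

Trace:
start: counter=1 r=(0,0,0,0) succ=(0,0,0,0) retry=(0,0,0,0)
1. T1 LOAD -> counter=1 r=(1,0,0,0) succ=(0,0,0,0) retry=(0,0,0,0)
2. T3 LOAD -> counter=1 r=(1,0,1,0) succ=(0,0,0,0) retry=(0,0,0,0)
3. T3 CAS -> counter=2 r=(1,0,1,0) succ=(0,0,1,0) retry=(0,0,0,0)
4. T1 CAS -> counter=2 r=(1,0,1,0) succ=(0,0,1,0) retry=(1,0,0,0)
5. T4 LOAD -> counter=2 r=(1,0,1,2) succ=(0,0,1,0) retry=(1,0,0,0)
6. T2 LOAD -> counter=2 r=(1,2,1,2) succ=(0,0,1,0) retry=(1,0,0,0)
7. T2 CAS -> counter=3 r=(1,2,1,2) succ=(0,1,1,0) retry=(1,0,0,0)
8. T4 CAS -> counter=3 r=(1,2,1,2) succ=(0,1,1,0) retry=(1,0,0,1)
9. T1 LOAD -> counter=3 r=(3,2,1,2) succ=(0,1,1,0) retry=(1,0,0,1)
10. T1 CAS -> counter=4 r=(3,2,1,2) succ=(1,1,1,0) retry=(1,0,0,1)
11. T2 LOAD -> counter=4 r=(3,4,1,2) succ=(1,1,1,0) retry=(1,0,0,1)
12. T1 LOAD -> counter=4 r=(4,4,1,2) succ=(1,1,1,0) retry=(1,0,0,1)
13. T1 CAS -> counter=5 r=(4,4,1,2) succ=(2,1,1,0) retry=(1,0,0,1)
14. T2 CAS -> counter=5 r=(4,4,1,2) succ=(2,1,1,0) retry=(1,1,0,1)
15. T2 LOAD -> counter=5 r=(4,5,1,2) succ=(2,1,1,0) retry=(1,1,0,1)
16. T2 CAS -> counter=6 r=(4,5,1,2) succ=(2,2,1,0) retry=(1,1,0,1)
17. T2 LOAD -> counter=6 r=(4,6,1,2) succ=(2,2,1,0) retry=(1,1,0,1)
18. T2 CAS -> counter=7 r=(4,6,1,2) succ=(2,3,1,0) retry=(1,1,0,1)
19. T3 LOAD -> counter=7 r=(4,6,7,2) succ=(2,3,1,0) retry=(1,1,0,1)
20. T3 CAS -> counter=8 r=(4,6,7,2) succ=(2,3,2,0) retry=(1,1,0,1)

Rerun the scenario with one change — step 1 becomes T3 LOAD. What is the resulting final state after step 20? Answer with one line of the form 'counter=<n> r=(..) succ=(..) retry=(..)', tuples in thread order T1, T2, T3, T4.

counter=8 r=(4,6,7,2) succ=(2,3,2,0) retry=(1,1,0,1)

(re-executing from step 1 with the substitution; state before step 1: counter=1 r=(0,0,0,0) succ=(0,0,0,0) retry=(0,0,0,0))
1. T3 LOAD -> counter=1 r=(0,0,1,0) succ=(0,0,0,0) retry=(0,0,0,0)
2. T3 LOAD -> counter=1 r=(0,0,1,0) succ=(0,0,0,0) retry=(0,0,0,0)
3. T3 CAS -> counter=2 r=(0,0,1,0) succ=(0,0,1,0) retry=(0,0,0,0)
4. T1 CAS -> counter=2 r=(0,0,1,0) succ=(0,0,1,0) retry=(1,0,0,0)
5. T4 LOAD -> counter=2 r=(0,0,1,2) succ=(0,0,1,0) retry=(1,0,0,0)
6. T2 LOAD -> counter=2 r=(0,2,1,2) succ=(0,0,1,0) retry=(1,0,0,0)
7. T2 CAS -> counter=3 r=(0,2,1,2) succ=(0,1,1,0) retry=(1,0,0,0)
8. T4 CAS -> counter=3 r=(0,2,1,2) succ=(0,1,1,0) retry=(1,0,0,1)
9. T1 LOAD -> counter=3 r=(3,2,1,2) succ=(0,1,1,0) retry=(1,0,0,1)
10. T1 CAS -> counter=4 r=(3,2,1,2) succ=(1,1,1,0) retry=(1,0,0,1)
11. T2 LOAD -> counter=4 r=(3,4,1,2) succ=(1,1,1,0) retry=(1,0,0,1)
12. T1 LOAD -> counter=4 r=(4,4,1,2) succ=(1,1,1,0) retry=(1,0,0,1)
13. T1 CAS -> counter=5 r=(4,4,1,2) succ=(2,1,1,0) retry=(1,0,0,1)
14. T2 CAS -> counter=5 r=(4,4,1,2) succ=(2,1,1,0) retry=(1,1,0,1)
15. T2 LOAD -> counter=5 r=(4,5,1,2) succ=(2,1,1,0) retry=(1,1,0,1)
16. T2 CAS -> counter=6 r=(4,5,1,2) succ=(2,2,1,0) retry=(1,1,0,1)
17. T2 LOAD -> counter=6 r=(4,6,1,2) succ=(2,2,1,0) retry=(1,1,0,1)
18. T2 CAS -> counter=7 r=(4,6,1,2) succ=(2,3,1,0) retry=(1,1,0,1)
19. T3 LOAD -> counter=7 r=(4,6,7,2) succ=(2,3,1,0) retry=(1,1,0,1)
20. T3 CAS -> counter=8 r=(4,6,7,2) succ=(2,3,2,0) retry=(1,1,0,1)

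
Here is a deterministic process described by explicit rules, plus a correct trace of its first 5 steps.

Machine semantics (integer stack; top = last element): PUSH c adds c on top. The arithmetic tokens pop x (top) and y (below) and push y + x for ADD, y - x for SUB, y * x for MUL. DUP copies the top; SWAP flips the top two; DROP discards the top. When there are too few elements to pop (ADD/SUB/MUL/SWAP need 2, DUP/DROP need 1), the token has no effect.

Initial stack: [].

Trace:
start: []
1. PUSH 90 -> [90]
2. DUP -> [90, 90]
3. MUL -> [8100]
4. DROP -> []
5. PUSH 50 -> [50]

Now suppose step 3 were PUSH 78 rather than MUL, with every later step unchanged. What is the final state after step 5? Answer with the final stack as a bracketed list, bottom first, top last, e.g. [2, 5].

(re-executing from step 3 with the substitution; state before step 3: [90, 90])
3. PUSH 78 -> [90, 90, 78]
4. DROP -> [90, 90]
5. PUSH 50 -> [90, 90, 50]

[90, 90, 50]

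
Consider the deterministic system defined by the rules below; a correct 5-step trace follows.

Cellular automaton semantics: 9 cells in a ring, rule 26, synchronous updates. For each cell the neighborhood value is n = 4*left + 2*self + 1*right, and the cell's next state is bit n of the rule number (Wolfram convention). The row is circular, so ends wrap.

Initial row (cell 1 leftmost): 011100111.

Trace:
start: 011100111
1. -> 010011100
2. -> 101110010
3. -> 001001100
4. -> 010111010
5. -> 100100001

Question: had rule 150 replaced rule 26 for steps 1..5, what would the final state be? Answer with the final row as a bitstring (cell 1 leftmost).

010111101

(re-executing steps 1..5 under rule 150; state before step 1: 011100111)
1. -> 001011010
2. -> 011000011
3. -> 000100100
4. -> 001111110
5. -> 010111101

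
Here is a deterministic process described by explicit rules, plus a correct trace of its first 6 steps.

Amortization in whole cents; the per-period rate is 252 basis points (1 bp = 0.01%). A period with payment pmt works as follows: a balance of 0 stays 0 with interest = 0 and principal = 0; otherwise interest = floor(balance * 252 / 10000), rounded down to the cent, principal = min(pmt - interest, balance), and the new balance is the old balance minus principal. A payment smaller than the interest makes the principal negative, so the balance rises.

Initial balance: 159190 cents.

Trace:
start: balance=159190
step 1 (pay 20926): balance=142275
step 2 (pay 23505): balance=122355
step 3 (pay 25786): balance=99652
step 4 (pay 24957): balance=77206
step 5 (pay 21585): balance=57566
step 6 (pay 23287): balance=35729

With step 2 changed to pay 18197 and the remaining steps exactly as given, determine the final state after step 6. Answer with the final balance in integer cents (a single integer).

(re-executing from step 2 with the substitution; state before step 2: balance=142275)
step 2 (pay 18197): balance=127663
step 3 (pay 25786): balance=105094
step 4 (pay 24957): balance=82785
step 5 (pay 21585): balance=63286
step 6 (pay 23287): balance=41593

41593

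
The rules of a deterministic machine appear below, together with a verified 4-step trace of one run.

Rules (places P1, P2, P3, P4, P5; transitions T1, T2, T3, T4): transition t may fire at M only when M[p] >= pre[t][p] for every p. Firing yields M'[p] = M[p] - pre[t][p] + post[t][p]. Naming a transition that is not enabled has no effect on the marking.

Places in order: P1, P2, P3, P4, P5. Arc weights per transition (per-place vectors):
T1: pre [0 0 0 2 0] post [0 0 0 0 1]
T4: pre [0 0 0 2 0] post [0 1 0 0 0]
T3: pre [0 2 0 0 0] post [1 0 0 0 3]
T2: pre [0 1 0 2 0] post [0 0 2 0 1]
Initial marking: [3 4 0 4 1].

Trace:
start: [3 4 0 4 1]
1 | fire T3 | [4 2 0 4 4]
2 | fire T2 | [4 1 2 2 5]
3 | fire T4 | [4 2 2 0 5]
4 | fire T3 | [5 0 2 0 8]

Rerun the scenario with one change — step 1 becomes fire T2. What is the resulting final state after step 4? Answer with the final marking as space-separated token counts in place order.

(re-executing from step 1 with the substitution; state before step 1: [3 4 0 4 1])
1 | fire T2 | [3 3 2 2 2]
2 | fire T2 | [3 2 4 0 3]
3 | fire T4 | [3 2 4 0 3]
4 | fire T3 | [4 0 4 0 6]

4 0 4 0 6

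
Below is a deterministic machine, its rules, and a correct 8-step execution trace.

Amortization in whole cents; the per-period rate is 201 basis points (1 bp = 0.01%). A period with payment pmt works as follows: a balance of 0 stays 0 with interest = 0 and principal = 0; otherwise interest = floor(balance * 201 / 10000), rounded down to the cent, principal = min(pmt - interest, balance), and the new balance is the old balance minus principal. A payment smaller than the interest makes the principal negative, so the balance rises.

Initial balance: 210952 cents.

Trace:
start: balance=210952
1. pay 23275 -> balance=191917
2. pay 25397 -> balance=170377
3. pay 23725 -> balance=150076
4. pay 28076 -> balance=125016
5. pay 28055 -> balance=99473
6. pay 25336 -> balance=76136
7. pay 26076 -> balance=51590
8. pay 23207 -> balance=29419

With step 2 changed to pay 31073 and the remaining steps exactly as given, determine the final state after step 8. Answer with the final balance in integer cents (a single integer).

(re-executing from step 2 with the substitution; state before step 2: balance=191917)
2. pay 31073 -> balance=164701
3. pay 23725 -> balance=144286
4. pay 28076 -> balance=119110
5. pay 28055 -> balance=93449
6. pay 25336 -> balance=69991
7. pay 26076 -> balance=45321
8. pay 23207 -> balance=23024

23024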